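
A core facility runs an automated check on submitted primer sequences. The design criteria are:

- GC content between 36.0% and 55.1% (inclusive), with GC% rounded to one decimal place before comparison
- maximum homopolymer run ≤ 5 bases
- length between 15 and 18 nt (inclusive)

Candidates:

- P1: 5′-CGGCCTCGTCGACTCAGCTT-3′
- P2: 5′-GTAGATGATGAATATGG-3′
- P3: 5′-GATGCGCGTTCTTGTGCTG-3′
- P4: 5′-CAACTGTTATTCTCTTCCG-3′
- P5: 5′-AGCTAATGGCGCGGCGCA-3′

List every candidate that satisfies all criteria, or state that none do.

P1 (20 nt, A=2 T=5 G=5 C=8): GC 13/20 = 65.0%, outside 36.0–55.1% ✗; longest run = 2 ✓; length 20, outside 15–18 ✗ — fails.
P2 (17 nt, A=6 T=5 G=6 C=0): GC 6/17 = 35.3%, outside 36.0–55.1% ✗; longest run = 2 ✓; length 17 ✓ — fails.
P3 (19 nt, A=1 T=7 G=7 C=4): GC 11/19 = 57.9%, outside 36.0–55.1% ✗; longest run = 2 ✓; length 19, outside 15–18 ✗ — fails.
P4 (19 nt, A=3 T=8 G=2 C=6): GC 8/19 = 42.1% ✓; longest run = 2 ✓; length 19, outside 15–18 ✗ — fails.
P5 (18 nt, A=4 T=2 G=7 C=5): GC 12/18 = 66.7%, outside 36.0–55.1% ✗; longest run = 2 ✓; length 18 ✓ — fails.

None of the candidates satisfy all criteria.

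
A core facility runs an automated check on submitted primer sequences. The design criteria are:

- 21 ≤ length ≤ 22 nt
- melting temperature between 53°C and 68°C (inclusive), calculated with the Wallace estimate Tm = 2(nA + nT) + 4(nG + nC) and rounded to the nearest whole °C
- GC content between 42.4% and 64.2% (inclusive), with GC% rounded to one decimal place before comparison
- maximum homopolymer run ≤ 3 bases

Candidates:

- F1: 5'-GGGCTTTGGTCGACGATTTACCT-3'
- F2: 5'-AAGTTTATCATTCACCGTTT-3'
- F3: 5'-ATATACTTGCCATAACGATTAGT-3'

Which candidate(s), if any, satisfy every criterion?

F1 (23 nt, A=3 T=8 G=7 C=5): length 23, outside 21–22 ✗; Tm = 2·11 + 4·12 = 70°C, outside 53–68°C ✗; GC 12/23 = 52.2% ✓; longest run = 3 ✓ — fails.
F2 (20 nt, A=5 T=9 G=2 C=4): length 20, outside 21–22 ✗; Tm = 2·14 + 4·6 = 52°C, outside 53–68°C ✗; GC 6/20 = 30.0%, outside 42.4–64.2% ✗; longest run = 3 ✓ — fails.
F3 (23 nt, A=8 T=8 G=3 C=4): length 23, outside 21–22 ✗; Tm = 2·16 + 4·7 = 60°C ✓; GC 7/23 = 30.4%, outside 42.4–64.2% ✗; longest run = 2 ✓ — fails.

None of the candidates satisfy all criteria.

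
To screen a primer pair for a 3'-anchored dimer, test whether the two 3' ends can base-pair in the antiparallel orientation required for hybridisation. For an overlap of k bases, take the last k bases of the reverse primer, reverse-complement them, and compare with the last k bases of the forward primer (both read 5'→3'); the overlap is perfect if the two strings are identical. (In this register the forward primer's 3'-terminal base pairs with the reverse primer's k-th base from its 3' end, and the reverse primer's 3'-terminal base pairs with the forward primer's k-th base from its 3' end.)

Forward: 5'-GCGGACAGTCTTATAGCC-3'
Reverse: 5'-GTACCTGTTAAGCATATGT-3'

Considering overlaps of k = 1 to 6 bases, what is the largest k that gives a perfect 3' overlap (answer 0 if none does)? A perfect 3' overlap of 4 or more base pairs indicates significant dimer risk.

Last 6 bases (5'→3') — forward …ATAGCC, reverse …ATATGT.
Reverse complement of the reverse primer's last 6 bases: ACATAT; its first k bases are the reverse complement of the reverse primer's last k bases, so a perfect k-base overlap needs the forward primer's last k bases to equal them.
Comparing (forward last k vs required): k=1: C vs A ✗; k=2: CC vs AC ✗; k=3: GCC vs ACA ✗; k=4: AGCC vs ACAT ✗; k=5: TAGCC vs ACATA ✗; k=6: ATAGCC vs ACATAT ✗.
No overlap length from 1 to 6 is perfect, so the longest perfect 3' overlap is 0.

Longest perfect overlap: 0 complementary base pairs; below the dimer-risk threshold (threshold 4).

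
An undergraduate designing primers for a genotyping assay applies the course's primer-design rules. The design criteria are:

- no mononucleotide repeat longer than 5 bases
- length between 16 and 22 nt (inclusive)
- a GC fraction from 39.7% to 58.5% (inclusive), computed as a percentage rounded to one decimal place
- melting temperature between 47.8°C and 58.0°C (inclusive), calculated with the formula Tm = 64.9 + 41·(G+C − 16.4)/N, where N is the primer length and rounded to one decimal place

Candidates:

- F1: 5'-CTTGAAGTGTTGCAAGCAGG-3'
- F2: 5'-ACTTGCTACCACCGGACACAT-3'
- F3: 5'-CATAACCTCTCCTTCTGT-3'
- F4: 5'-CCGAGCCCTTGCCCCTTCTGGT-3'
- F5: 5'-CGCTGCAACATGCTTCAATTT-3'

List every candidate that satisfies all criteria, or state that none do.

F1, F2 and F5.

F1 (20 nt, A=5 T=5 G=7 C=3): longest run = 2 ✓; length 20 ✓; GC 10/20 = 50.0% ✓; Tm = 64.9 + 41·(10 − 16.4)/20 = 51.8°C ✓ — passes.
F2 (21 nt, A=6 T=4 G=3 C=8): longest run = 2 ✓; length 21 ✓; GC 11/21 = 52.4% ✓; Tm = 64.9 + 41·(11 − 16.4)/21 = 54.4°C ✓ — passes.
F3 (18 nt, A=3 T=7 G=1 C=7): longest run = 2 ✓; length 18 ✓; GC 8/18 = 44.4% ✓; Tm = 64.9 + 41·(8 − 16.4)/18 = 45.8°C, outside 47.8–58.0°C ✗ — fails.
F4 (22 nt, A=1 T=6 G=5 C=10): longest run = 4 ✓; length 22 ✓; GC 15/22 = 68.2%, outside 39.7–58.5% ✗; Tm = 64.9 + 41·(15 − 16.4)/22 = 62.3°C, outside 47.8–58.0°C ✗ — fails.
F5 (21 nt, A=5 T=7 G=3 C=6): longest run = 3 ✓; length 21 ✓; GC 9/21 = 42.9% ✓; Tm = 64.9 + 41·(9 − 16.4)/21 = 50.5°C ✓ — passes.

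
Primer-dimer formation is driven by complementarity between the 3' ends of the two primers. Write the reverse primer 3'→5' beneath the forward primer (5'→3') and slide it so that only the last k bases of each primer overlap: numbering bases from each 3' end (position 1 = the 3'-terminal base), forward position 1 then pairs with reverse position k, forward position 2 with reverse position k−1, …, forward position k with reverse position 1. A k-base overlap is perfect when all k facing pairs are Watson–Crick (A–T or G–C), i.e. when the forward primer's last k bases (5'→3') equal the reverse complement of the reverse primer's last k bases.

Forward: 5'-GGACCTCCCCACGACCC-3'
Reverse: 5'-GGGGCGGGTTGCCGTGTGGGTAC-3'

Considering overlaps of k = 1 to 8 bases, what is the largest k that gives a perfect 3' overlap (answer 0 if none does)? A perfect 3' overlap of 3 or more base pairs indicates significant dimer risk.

Longest perfect overlap: 0 complementary base pairs; below the dimer-risk threshold (threshold 3).

Last 8 bases (5'→3') — forward …CACGACCC, reverse …GTGGGTAC.
Reverse complement of the reverse primer's last 8 bases: GTACCCAC; its first k bases are the reverse complement of the reverse primer's last k bases, so a perfect k-base overlap needs the forward primer's last k bases to equal them.
Comparing (forward last k vs required): k=1: C vs G ✗; k=2: CC vs GT ✗; k=3: CCC vs GTA ✗; k=4: ACCC vs GTAC ✗; k=5: GACCC vs GTACC ✗; k=6: CGACCC vs GTACCC ✗; k=7: ACGACCC vs GTACCCA ✗; k=8: CACGACCC vs GTACCCAC ✗.
No overlap length from 1 to 8 is perfect, so the longest perfect 3' overlap is 0.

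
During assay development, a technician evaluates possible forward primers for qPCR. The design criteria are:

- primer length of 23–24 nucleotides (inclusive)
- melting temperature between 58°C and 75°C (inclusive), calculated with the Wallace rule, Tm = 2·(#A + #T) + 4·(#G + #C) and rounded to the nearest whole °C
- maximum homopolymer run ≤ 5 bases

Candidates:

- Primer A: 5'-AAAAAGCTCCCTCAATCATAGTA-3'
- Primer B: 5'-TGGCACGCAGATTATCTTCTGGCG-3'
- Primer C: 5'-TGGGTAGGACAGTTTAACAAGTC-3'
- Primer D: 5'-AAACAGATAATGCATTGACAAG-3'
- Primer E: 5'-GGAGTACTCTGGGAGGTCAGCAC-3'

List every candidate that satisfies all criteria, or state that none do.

Primer A (23 nt, A=10 T=5 G=2 C=6): length 23 ✓; Tm = 2·15 + 4·8 = 62°C ✓; longest run = 5 ✓ — passes.
Primer B (24 nt, A=4 T=7 G=7 C=6): length 24 ✓; Tm = 2·11 + 4·13 = 74°C ✓; longest run = 2 ✓ — passes.
Primer C (23 nt, A=7 T=6 G=7 C=3): length 23 ✓; Tm = 2·13 + 4·10 = 66°C ✓; longest run = 3 ✓ — passes.
Primer D (22 nt, A=11 T=4 G=4 C=3): length 22, outside 23–24 ✗; Tm = 2·15 + 4·7 = 58°C ✓; longest run = 3 ✓ — fails.
Primer E (23 nt, A=5 T=4 G=9 C=5): length 23 ✓; Tm = 2·9 + 4·14 = 74°C ✓; longest run = 3 ✓ — passes.

Primer A, Primer B, Primer C and Primer E.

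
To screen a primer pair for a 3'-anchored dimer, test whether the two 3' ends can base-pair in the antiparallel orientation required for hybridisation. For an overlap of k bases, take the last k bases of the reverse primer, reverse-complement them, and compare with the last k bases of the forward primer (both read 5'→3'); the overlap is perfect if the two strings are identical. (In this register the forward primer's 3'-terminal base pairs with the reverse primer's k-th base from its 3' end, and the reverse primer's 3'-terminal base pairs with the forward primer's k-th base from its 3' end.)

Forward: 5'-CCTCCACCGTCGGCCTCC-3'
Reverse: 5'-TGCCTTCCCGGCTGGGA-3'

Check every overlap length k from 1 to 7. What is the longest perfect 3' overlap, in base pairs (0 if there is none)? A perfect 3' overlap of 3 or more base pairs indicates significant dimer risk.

Last 7 bases (5'→3') — forward …GGCCTCC, reverse …GCTGGGA.
Reverse complement of the reverse primer's last 7 bases: TCCCAGC; its first k bases are the reverse complement of the reverse primer's last k bases, so a perfect k-base overlap needs the forward primer's last k bases to equal them.
Comparing (forward last k vs required): k=1: C vs T ✗; k=2: CC vs TC ✗; k=3: TCC vs TCC ✓; k=4: CTCC vs TCCC ✗; k=5: CCTCC vs TCCCA ✗; k=6: GCCTCC vs TCCCAG ✗; k=7: GGCCTCC vs TCCCAGC ✗.
Only k = 3 is perfect, so the longest perfect 3' overlap is 3.

Longest perfect overlap: 3 complementary base pairs; significant dimer risk (threshold 3).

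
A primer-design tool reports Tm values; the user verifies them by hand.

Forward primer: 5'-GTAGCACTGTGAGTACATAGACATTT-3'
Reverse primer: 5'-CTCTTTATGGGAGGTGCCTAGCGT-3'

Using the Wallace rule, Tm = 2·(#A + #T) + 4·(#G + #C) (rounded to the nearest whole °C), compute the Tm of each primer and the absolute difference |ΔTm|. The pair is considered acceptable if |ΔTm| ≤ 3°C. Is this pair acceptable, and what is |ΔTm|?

|ΔTm| = 2°C; the pair is acceptable.

Forward: A=8 T=8 G=6 C=4 → Tm = 2·16 + 4·10 = 72°C.
Reverse: A=3 T=8 G=8 C=5 → Tm = 2·11 + 4·13 = 74°C.
|ΔTm| = |72 − 74| = 2°C, ≤ 3°C.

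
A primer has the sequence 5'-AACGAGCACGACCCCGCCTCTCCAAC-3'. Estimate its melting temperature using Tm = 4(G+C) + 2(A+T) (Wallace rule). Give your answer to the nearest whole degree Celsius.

86°C

Base counts: A=7, T=2, G=4, C=13 (length 26).
Tm = 2·(7+2) + 4·(4+13) = 2·9 + 4·17 = 18 + 68 = 86°C.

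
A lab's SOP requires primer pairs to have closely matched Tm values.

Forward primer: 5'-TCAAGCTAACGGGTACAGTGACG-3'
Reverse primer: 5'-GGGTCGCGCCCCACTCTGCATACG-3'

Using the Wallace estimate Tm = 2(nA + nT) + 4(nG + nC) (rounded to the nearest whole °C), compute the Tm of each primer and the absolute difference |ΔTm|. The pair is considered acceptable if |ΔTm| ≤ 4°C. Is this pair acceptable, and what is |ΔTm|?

|ΔTm| = 12°C; the pair is not acceptable.

Forward: A=7 T=4 G=7 C=5 → Tm = 2·11 + 4·12 = 70°C.
Reverse: A=3 T=4 G=7 C=10 → Tm = 2·7 + 4·17 = 82°C.
|ΔTm| = |70 − 82| = 12°C, > 4°C.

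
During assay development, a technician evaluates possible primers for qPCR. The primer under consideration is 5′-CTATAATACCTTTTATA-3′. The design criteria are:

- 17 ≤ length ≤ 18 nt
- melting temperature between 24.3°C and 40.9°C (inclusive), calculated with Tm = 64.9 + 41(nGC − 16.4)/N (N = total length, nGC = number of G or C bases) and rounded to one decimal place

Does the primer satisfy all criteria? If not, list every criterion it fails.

Meets all criteria.

Base counts: A=6, T=8, G=0, C=3 (length 17).
length: length 17 ✓
Tm: Tm = 64.9 + 41·(3 − 16.4)/17 = 32.6°C ✓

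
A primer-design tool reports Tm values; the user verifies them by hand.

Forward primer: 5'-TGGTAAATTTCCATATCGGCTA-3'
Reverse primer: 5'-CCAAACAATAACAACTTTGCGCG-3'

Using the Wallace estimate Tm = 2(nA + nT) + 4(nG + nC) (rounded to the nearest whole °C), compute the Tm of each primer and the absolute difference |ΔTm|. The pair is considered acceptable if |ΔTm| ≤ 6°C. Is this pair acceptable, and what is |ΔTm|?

|ΔTm| = 6°C; the pair is acceptable.

Forward: A=6 T=8 G=4 C=4 → Tm = 2·14 + 4·8 = 60°C.
Reverse: A=9 T=4 G=3 C=7 → Tm = 2·13 + 4·10 = 66°C.
|ΔTm| = |60 − 66| = 6°C, ≤ 6°C.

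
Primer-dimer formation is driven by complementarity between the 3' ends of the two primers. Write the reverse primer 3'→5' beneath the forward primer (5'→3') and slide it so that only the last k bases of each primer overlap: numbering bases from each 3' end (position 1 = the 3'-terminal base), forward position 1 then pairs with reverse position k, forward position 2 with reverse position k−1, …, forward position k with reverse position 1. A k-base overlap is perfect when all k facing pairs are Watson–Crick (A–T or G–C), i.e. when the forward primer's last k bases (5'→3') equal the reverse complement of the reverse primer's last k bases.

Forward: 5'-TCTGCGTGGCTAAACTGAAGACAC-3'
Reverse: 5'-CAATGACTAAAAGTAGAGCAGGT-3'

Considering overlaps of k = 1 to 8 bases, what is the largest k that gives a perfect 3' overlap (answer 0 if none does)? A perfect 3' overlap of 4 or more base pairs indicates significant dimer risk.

Last 8 bases (5'→3') — forward …GAAGACAC, reverse …GAGCAGGT.
Reverse complement of the reverse primer's last 8 bases: ACCTGCTC; its first k bases are the reverse complement of the reverse primer's last k bases, so a perfect k-base overlap needs the forward primer's last k bases to equal them.
Comparing (forward last k vs required): k=1: C vs A ✗; k=2: AC vs AC ✓; k=3: CAC vs ACC ✗; k=4: ACAC vs ACCT ✗; k=5: GACAC vs ACCTG ✗; k=6: AGACAC vs ACCTGC ✗; k=7: AAGACAC vs ACCTGCT ✗; k=8: GAAGACAC vs ACCTGCTC ✗.
Only k = 2 is perfect, so the longest perfect 3' overlap is 2.

Longest perfect overlap: 2 complementary base pairs; below the dimer-risk threshold (threshold 4).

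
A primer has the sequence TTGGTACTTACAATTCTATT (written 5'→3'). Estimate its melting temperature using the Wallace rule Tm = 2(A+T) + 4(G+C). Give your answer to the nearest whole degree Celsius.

Base counts: A=5, T=10, G=2, C=3 (length 20).
Tm = 2·(5+10) + 4·(2+3) = 2·15 + 4·5 = 30 + 20 = 50°C.

50°C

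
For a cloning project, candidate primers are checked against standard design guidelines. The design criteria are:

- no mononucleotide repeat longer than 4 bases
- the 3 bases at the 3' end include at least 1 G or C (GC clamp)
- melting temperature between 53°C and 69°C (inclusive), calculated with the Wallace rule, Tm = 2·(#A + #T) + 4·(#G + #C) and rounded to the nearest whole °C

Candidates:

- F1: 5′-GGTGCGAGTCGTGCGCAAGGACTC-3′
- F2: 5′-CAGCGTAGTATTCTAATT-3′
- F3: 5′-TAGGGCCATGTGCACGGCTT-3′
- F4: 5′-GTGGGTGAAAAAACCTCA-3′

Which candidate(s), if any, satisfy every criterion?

F1 (24 nt, A=4 T=4 G=10 C=6): longest run = 2 ✓; 3' end CTC has 2 G/C ✓; Tm = 2·8 + 4·16 = 80°C, outside 53–69°C ✗ — fails.
F2 (18 nt, A=5 T=7 G=3 C=3): longest run = 2 ✓; 3' end ATT has 0 G/C, need ≥1 ✗; Tm = 2·12 + 4·6 = 48°C, outside 53–69°C ✗ — fails.
F3 (20 nt, A=3 T=5 G=7 C=5): longest run = 3 ✓; 3' end CTT has 1 G/C ✓; Tm = 2·8 + 4·12 = 64°C ✓ — passes.
F4 (18 nt, A=7 T=3 G=5 C=3): longest run = 6, exceeds 4 ✗; 3' end TCA has 1 G/C ✓; Tm = 2·10 + 4·8 = 52°C, outside 53–69°C ✗ — fails.

F3 only.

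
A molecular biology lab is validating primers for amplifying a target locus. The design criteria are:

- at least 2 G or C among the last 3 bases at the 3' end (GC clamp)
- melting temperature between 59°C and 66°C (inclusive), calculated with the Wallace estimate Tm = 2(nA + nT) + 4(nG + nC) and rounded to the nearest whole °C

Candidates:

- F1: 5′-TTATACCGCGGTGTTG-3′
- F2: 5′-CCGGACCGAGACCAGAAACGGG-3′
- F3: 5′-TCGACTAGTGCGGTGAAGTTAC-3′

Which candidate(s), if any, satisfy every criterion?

F1 (16 nt, A=2 T=6 G=5 C=3): 3' end TTG has 1 G/C, need ≥2 ✗; Tm = 2·8 + 4·8 = 48°C, outside 59–66°C ✗ — fails.
F2 (22 nt, A=7 T=0 G=8 C=7): 3' end GGG has 3 G/C ✓; Tm = 2·7 + 4·15 = 74°C, outside 59–66°C ✗ — fails.
F3 (22 nt, A=5 T=6 G=7 C=4): 3' end TAC has 1 G/C, need ≥2 ✗; Tm = 2·11 + 4·11 = 66°C ✓ — fails.

None of the candidates satisfy all criteria.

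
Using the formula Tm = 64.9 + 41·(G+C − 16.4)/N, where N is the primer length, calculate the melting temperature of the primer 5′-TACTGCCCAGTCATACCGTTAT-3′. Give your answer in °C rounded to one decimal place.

53.0°C

Base counts: A=5, T=7, G=3, C=7; G+C = 10, N = 22.
Tm = 64.9 + 41·(10 − 16.4)/22 = 64.9 + -262.40/22 = 53.0°C.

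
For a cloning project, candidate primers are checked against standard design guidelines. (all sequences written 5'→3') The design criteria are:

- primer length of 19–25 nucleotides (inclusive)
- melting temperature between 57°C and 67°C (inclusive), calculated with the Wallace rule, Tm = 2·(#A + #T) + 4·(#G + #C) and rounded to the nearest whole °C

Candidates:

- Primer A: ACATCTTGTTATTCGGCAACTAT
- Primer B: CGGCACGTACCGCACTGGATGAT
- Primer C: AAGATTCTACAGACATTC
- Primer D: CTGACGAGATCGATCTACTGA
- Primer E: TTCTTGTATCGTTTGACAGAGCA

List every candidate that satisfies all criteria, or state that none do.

Primer A (23 nt, A=6 T=9 G=3 C=5): length 23 ✓; Tm = 2·15 + 4·8 = 62°C ✓ — passes.
Primer B (23 nt, A=5 T=4 G=7 C=7): length 23 ✓; Tm = 2·9 + 4·14 = 74°C, outside 57–67°C ✗ — fails.
Primer C (18 nt, A=7 T=5 G=2 C=4): length 18, outside 19–25 ✗; Tm = 2·12 + 4·6 = 48°C, outside 57–67°C ✗ — fails.
Primer D (21 nt, A=6 T=5 G=5 C=5): length 21 ✓; Tm = 2·11 + 4·10 = 62°C ✓ — passes.
Primer E (23 nt, A=5 T=9 G=5 C=4): length 23 ✓; Tm = 2·14 + 4·9 = 64°C ✓ — passes.

Primer A, Primer D and Primer E.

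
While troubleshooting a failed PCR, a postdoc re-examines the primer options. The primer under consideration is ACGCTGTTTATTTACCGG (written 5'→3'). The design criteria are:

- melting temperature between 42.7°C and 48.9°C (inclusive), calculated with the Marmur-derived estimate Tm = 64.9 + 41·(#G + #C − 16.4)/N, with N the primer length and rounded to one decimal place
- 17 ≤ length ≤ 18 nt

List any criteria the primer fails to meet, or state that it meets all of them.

Meets all criteria.

Base counts: A=3, T=7, G=4, C=4 (length 18).
Tm: Tm = 64.9 + 41·(8 − 16.4)/18 = 45.8°C ✓
length: length 18 ✓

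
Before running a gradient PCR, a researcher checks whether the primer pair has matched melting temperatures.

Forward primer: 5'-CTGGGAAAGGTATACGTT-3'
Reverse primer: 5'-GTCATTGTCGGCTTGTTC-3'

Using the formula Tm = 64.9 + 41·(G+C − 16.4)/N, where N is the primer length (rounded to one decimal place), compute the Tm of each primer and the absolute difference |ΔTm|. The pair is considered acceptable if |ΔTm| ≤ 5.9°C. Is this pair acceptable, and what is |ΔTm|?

Forward: G+C = 8, N = 18 → Tm = 64.9 + 41·(8 − 16.4)/18 = 45.8°C.
Reverse: G+C = 9, N = 18 → Tm = 64.9 + 41·(9 − 16.4)/18 = 48.0°C.
|ΔTm| = |45.8 − 48.0| = 2.2°C, ≤ 5.9°C.

|ΔTm| = 2.2°C; the pair is acceptable.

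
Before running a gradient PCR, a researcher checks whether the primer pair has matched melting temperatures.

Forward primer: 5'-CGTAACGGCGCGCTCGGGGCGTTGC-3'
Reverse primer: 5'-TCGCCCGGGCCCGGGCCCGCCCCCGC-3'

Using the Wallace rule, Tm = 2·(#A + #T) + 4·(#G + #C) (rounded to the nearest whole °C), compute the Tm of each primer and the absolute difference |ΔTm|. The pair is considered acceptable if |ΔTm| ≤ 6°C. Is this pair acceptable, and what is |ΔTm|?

Forward: A=2 T=4 G=11 C=8 → Tm = 2·6 + 4·19 = 88°C.
Reverse: A=0 T=1 G=9 C=16 → Tm = 2·1 + 4·25 = 102°C.
|ΔTm| = |88 − 102| = 14°C, > 6°C.

|ΔTm| = 14°C; the pair is not acceptable.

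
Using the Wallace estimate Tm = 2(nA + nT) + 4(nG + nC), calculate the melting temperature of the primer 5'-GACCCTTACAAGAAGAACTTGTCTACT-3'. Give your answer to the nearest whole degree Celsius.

76°C

Base counts: A=9, T=7, G=4, C=7 (length 27).
Tm = 2·(9+7) + 4·(4+7) = 2·16 + 4·11 = 32 + 44 = 76°C.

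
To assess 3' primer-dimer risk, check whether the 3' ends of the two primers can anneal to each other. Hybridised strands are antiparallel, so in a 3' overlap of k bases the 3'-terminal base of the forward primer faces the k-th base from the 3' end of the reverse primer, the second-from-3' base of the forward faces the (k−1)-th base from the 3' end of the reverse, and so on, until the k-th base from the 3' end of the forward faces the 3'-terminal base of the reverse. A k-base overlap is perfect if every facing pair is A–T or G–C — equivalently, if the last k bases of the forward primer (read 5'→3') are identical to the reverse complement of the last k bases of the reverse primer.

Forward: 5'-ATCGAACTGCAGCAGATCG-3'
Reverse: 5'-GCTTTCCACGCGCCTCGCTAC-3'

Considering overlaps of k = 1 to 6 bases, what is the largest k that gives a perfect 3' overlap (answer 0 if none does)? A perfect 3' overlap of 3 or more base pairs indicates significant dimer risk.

Longest perfect overlap: 1 complementary base pair; below the dimer-risk threshold (threshold 3).

Last 6 bases (5'→3') — forward …AGATCG, reverse …CGCTAC.
Reverse complement of the reverse primer's last 6 bases: GTAGCG; its first k bases are the reverse complement of the reverse primer's last k bases, so a perfect k-base overlap needs the forward primer's last k bases to equal them.
Comparing (forward last k vs required): k=1: G vs G ✓; k=2: CG vs GT ✗; k=3: TCG vs GTA ✗; k=4: ATCG vs GTAG ✗; k=5: GATCG vs GTAGC ✗; k=6: AGATCG vs GTAGCG ✗.
Only k = 1 is perfect, so the longest perfect 3' overlap is 1.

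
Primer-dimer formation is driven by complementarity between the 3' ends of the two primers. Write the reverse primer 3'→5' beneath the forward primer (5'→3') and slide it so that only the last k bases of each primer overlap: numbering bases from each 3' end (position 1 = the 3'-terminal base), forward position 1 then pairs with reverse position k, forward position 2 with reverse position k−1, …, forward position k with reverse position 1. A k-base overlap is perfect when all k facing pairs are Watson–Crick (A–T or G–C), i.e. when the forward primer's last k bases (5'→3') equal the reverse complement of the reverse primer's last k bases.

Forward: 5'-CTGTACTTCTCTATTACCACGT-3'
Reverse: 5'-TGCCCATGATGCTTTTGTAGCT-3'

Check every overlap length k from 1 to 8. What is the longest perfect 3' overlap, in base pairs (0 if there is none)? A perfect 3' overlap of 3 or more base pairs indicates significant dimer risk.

Longest perfect overlap: 0 complementary base pairs; below the dimer-risk threshold (threshold 3).

Last 8 bases (5'→3') — forward …TACCACGT, reverse …TTGTAGCT.
Reverse complement of the reverse primer's last 8 bases: AGCTACAA; its first k bases are the reverse complement of the reverse primer's last k bases, so a perfect k-base overlap needs the forward primer's last k bases to equal them.
Comparing (forward last k vs required): k=1: T vs A ✗; k=2: GT vs AG ✗; k=3: CGT vs AGC ✗; k=4: ACGT vs AGCT ✗; k=5: CACGT vs AGCTA ✗; k=6: CCACGT vs AGCTAC ✗; k=7: ACCACGT vs AGCTACA ✗; k=8: TACCACGT vs AGCTACAA ✗.
No overlap length from 1 to 8 is perfect, so the longest perfect 3' overlap is 0.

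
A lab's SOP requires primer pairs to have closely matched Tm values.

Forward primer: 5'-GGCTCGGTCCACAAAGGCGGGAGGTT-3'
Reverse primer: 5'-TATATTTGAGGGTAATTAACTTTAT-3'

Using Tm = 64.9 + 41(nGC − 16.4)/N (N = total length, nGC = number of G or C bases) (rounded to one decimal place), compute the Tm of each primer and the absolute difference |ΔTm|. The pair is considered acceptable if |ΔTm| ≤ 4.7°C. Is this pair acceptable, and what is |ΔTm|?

Forward: G+C = 17, N = 26 → Tm = 64.9 + 41·(17 − 16.4)/26 = 65.8°C.
Reverse: G+C = 5, N = 25 → Tm = 64.9 + 41·(5 − 16.4)/25 = 46.2°C.
|ΔTm| = |65.8 − 46.2| = 19.6°C, > 4.7°C.

|ΔTm| = 19.6°C; the pair is not acceptable.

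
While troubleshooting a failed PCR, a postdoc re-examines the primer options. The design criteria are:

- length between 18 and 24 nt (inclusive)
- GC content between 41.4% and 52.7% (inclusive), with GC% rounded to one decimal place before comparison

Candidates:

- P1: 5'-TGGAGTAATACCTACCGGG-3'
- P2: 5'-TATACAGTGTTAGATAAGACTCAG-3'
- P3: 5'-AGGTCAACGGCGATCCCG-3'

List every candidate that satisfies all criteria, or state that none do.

P1 (19 nt, A=5 T=4 G=6 C=4): length 19 ✓; GC 10/19 = 52.6% ✓ — passes.
P2 (24 nt, A=9 T=7 G=5 C=3): length 24 ✓; GC 8/24 = 33.3%, outside 41.4–52.7% ✗ — fails.
P3 (18 nt, A=4 T=2 G=6 C=6): length 18 ✓; GC 12/18 = 66.7%, outside 41.4–52.7% ✗ — fails.

P1 only.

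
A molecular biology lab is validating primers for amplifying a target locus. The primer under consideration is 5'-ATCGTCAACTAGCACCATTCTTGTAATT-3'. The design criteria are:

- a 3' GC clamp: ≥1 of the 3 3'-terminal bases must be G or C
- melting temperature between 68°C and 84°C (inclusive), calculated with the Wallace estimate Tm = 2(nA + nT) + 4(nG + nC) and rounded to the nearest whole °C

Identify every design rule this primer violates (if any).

Fails: GC clamp.

Base counts: A=8, T=10, G=3, C=7 (length 28).
GC clamp: 3' end ATT has 0 G/C, need ≥1 ✗
Tm: Tm = 2·18 + 4·10 = 76°C ✓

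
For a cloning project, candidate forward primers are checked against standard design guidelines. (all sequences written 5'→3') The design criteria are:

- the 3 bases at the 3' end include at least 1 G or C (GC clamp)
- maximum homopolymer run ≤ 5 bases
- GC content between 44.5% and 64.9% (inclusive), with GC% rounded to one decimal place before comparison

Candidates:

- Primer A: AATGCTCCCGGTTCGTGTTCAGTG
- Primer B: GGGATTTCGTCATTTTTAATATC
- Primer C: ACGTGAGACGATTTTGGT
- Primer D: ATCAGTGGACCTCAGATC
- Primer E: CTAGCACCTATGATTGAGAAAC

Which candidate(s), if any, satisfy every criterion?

Primer A and Primer D.

Primer A (24 nt, A=3 T=8 G=7 C=6): 3' end GTG has 2 G/C ✓; longest run = 3 ✓; GC 13/24 = 54.2% ✓ — passes.
Primer B (23 nt, A=5 T=11 G=4 C=3): 3' end ATC has 1 G/C ✓; longest run = 5 ✓; GC 7/23 = 30.4%, outside 44.5–64.9% ✗ — fails.
Primer C (18 nt, A=4 T=6 G=6 C=2): 3' end GGT has 2 G/C ✓; longest run = 4 ✓; GC 8/18 = 44.4%, outside 44.5–64.9% ✗ — fails.
Primer D (18 nt, A=5 T=4 G=4 C=5): 3' end ATC has 1 G/C ✓; longest run = 2 ✓; GC 9/18 = 50.0% ✓ — passes.
Primer E (22 nt, A=8 T=5 G=4 C=5): 3' end AAC has 1 G/C ✓; longest run = 3 ✓; GC 9/22 = 40.9%, outside 44.5–64.9% ✗ — fails.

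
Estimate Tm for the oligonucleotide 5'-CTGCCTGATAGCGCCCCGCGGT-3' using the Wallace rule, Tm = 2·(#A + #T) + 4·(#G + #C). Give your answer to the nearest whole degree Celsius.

Base counts: A=2, T=4, G=7, C=9 (length 22).
Tm = 2·(2+4) + 4·(7+9) = 2·6 + 4·16 = 12 + 64 = 76°C.

76°C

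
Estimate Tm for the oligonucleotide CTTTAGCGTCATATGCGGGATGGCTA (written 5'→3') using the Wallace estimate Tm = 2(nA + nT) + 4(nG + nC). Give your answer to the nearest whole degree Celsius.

Base counts: A=5, T=8, G=8, C=5 (length 26).
Tm = 2·(5+8) + 4·(8+5) = 2·13 + 4·13 = 26 + 52 = 78°C.

78°C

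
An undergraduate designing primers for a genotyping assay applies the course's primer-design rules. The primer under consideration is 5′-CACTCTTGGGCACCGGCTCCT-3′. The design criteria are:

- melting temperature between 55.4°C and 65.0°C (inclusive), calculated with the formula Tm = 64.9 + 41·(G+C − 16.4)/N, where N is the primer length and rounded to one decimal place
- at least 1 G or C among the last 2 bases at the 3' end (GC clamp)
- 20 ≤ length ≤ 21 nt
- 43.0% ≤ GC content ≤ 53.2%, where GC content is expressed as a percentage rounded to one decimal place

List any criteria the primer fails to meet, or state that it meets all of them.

Fails: GC content.

Base counts: A=2, T=5, G=5, C=9 (length 21).
Tm: Tm = 64.9 + 41·(14 − 16.4)/21 = 60.2°C ✓
GC clamp: 3' end CT has 1 G/C ✓
length: length 21 ✓
GC content: GC 14/21 = 66.7%, outside 43.0–53.2% ✗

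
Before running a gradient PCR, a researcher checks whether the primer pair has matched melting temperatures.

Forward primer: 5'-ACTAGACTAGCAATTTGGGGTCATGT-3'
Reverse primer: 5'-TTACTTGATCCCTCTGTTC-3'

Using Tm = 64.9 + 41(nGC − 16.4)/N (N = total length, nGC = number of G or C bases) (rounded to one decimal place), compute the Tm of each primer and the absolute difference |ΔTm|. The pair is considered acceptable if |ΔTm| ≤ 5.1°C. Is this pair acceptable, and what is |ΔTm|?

Forward: G+C = 11, N = 26 → Tm = 64.9 + 41·(11 − 16.4)/26 = 56.4°C.
Reverse: G+C = 8, N = 19 → Tm = 64.9 + 41·(8 − 16.4)/19 = 46.8°C.
|ΔTm| = |56.4 − 46.8| = 9.6°C, > 5.1°C.

|ΔTm| = 9.6°C; the pair is not acceptable.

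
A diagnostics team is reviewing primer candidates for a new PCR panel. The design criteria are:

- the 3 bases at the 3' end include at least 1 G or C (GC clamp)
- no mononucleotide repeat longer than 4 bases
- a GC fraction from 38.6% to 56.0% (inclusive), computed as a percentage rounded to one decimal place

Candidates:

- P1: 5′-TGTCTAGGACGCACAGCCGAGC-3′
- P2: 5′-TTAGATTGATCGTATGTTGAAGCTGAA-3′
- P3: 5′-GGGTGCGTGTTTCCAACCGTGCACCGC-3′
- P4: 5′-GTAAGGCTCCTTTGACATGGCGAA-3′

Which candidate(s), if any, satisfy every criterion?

P1 (22 nt, A=5 T=3 G=7 C=7): 3' end AGC has 2 G/C ✓; longest run = 2 ✓; GC 14/22 = 63.6%, outside 38.6–56.0% ✗ — fails.
P2 (27 nt, A=8 T=10 G=7 C=2): 3' end GAA has 1 G/C ✓; longest run = 2 ✓; GC 9/27 = 33.3%, outside 38.6–56.0% ✗ — fails.
P3 (27 nt, A=3 T=6 G=9 C=9): 3' end CGC has 3 G/C ✓; longest run = 3 ✓; GC 18/27 = 66.7%, outside 38.6–56.0% ✗ — fails.
P4 (24 nt, A=6 T=6 G=7 C=5): 3' end GAA has 1 G/C ✓; longest run = 3 ✓; GC 12/24 = 50.0% ✓ — passes.

P4 only.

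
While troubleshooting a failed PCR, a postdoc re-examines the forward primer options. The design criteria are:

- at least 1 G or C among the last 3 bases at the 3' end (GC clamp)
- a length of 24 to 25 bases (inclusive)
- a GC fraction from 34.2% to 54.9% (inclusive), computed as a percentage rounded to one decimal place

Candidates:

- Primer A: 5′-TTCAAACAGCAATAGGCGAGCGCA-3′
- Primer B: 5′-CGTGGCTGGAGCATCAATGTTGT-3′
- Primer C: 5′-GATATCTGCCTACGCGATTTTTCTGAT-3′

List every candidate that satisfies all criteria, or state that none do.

Primer A (24 nt, A=9 T=3 G=6 C=6): 3' end GCA has 2 G/C ✓; length 24 ✓; GC 12/24 = 50.0% ✓ — passes.
Primer B (23 nt, A=4 T=7 G=8 C=4): 3' end TGT has 1 G/C ✓; length 23, outside 24–25 ✗; GC 12/23 = 52.2% ✓ — fails.
Primer C (27 nt, A=5 T=11 G=5 C=6): 3' end GAT has 1 G/C ✓; length 27, outside 24–25 ✗; GC 11/27 = 40.7% ✓ — fails.

Primer A only.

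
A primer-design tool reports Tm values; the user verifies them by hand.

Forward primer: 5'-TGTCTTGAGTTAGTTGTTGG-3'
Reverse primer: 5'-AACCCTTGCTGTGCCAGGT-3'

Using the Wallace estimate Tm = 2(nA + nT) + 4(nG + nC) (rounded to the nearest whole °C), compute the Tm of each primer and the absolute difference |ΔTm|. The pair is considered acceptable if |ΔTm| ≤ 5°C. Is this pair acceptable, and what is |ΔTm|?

|ΔTm| = 4°C; the pair is acceptable.

Forward: A=2 T=10 G=7 C=1 → Tm = 2·12 + 4·8 = 56°C.
Reverse: A=3 T=5 G=5 C=6 → Tm = 2·8 + 4·11 = 60°C.
|ΔTm| = |56 − 60| = 4°C, ≤ 5°C.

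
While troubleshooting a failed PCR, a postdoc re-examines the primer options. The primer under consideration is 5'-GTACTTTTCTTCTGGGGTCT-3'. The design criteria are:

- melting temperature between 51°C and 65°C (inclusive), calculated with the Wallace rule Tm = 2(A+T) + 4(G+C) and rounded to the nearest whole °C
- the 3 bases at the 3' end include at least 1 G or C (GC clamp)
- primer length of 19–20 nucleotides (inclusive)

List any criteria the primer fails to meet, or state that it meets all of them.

Base counts: A=1, T=10, G=5, C=4 (length 20).
Tm: Tm = 2·11 + 4·9 = 58°C ✓
GC clamp: 3' end TCT has 1 G/C ✓
length: length 20 ✓

Meets all criteria.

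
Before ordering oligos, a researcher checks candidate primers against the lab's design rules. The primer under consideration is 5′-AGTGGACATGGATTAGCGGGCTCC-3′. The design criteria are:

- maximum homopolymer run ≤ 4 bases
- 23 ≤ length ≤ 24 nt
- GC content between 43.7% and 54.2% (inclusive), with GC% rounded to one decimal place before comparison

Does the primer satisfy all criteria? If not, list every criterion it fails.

Fails: GC content.

Base counts: A=5, T=5, G=9, C=5 (length 24).
homopolymer run: longest run = 3 ✓
length: length 24 ✓
GC content: GC 14/24 = 58.3%, outside 43.7–54.2% ✗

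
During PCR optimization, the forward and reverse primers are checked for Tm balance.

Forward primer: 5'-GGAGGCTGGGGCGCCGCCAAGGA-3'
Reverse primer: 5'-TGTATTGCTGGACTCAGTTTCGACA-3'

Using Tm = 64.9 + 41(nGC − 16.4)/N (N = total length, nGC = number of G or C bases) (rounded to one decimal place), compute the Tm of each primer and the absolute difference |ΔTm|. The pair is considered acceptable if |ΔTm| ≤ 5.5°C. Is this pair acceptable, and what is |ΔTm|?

Forward: G+C = 18, N = 23 → Tm = 64.9 + 41·(18 − 16.4)/23 = 67.8°C.
Reverse: G+C = 11, N = 25 → Tm = 64.9 + 41·(11 − 16.4)/25 = 56.0°C.
|ΔTm| = |67.8 − 56.0| = 11.8°C, > 5.5°C.

|ΔTm| = 11.8°C; the pair is not acceptable.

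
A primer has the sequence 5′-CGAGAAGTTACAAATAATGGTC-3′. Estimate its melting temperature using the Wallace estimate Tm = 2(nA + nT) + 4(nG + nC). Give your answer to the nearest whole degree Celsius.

Base counts: A=9, T=5, G=5, C=3 (length 22).
Tm = 2·(9+5) + 4·(5+3) = 2·14 + 4·8 = 28 + 32 = 60°C.

60°C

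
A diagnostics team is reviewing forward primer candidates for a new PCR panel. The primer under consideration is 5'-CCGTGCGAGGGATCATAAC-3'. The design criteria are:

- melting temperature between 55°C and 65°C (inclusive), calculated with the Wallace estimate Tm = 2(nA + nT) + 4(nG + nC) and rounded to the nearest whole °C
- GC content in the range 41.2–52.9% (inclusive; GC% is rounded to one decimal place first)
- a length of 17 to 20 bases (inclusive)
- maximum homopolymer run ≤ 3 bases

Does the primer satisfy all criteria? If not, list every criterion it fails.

Base counts: A=5, T=3, G=6, C=5 (length 19).
Tm: Tm = 2·8 + 4·11 = 60°C ✓
GC content: GC 11/19 = 57.9%, outside 41.2–52.9% ✗
length: length 19 ✓
homopolymer run: longest run = 3 ✓

Fails: GC content.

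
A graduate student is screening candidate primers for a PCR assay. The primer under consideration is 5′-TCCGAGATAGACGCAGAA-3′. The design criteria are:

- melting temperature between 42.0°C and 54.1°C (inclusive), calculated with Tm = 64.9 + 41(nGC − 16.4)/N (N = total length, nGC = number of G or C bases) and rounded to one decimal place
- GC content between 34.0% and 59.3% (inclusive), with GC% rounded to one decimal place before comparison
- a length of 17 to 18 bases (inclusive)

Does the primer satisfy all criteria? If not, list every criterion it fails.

Meets all criteria.

Base counts: A=7, T=2, G=5, C=4 (length 18).
Tm: Tm = 64.9 + 41·(9 − 16.4)/18 = 48.0°C ✓
GC content: GC 9/18 = 50.0% ✓
length: length 18 ✓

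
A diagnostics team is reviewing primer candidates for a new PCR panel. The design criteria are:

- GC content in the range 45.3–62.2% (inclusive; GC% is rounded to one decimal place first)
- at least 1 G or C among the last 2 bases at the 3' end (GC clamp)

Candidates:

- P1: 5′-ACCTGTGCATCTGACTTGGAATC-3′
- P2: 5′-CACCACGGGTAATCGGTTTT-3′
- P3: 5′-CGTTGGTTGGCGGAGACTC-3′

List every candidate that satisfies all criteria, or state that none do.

P1 only.

P1 (23 nt, A=5 T=7 G=5 C=6): GC 11/23 = 47.8% ✓; 3' end TC has 1 G/C ✓ — passes.
P2 (20 nt, A=4 T=6 G=5 C=5): GC 10/20 = 50.0% ✓; 3' end TT has 0 G/C, need ≥1 ✗ — fails.
P3 (19 nt, A=2 T=5 G=8 C=4): GC 12/19 = 63.2%, outside 45.3–62.2% ✗; 3' end TC has 1 G/C ✓ — fails.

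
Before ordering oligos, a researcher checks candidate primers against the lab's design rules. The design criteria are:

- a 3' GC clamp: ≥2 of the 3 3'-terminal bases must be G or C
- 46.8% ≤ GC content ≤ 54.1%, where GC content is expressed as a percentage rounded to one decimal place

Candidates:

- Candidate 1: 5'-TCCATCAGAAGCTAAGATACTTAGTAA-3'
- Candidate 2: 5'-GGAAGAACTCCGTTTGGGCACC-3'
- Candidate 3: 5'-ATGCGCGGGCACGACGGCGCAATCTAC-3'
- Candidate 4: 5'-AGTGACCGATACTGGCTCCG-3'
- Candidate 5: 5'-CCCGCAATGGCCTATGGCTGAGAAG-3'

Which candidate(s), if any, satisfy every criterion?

None of the candidates satisfy all criteria.

Candidate 1 (27 nt, A=11 T=7 G=4 C=5): 3' end TAA has 0 G/C, need ≥2 ✗; GC 9/27 = 33.3%, outside 46.8–54.1% ✗ — fails.
Candidate 2 (22 nt, A=5 T=4 G=7 C=6): 3' end ACC has 2 G/C ✓; GC 13/22 = 59.1%, outside 46.8–54.1% ✗ — fails.
Candidate 3 (27 nt, A=6 T=3 G=9 C=9): 3' end TAC has 1 G/C, need ≥2 ✗; GC 18/27 = 66.7%, outside 46.8–54.1% ✗ — fails.
Candidate 4 (20 nt, A=4 T=4 G=6 C=6): 3' end CCG has 3 G/C ✓; GC 12/20 = 60.0%, outside 46.8–54.1% ✗ — fails.
Candidate 5 (25 nt, A=6 T=4 G=8 C=7): 3' end AAG has 1 G/C, need ≥2 ✗; GC 15/25 = 60.0%, outside 46.8–54.1% ✗ — fails.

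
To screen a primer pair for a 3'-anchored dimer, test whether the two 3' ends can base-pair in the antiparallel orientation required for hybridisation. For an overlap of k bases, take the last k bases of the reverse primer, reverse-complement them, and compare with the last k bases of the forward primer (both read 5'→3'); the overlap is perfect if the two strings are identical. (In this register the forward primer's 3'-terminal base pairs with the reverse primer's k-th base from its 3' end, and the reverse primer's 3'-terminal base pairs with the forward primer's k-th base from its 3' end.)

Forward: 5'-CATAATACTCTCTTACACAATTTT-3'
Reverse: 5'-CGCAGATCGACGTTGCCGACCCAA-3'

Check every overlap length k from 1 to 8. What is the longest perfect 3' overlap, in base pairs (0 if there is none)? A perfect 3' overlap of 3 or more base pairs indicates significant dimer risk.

Last 8 bases (5'→3') — forward …ACAATTTT, reverse …CGACCCAA.
Reverse complement of the reverse primer's last 8 bases: TTGGGTCG; its first k bases are the reverse complement of the reverse primer's last k bases, so a perfect k-base overlap needs the forward primer's last k bases to equal them.
Comparing (forward last k vs required): k=1: T vs T ✓; k=2: TT vs TT ✓; k=3: TTT vs TTG ✗; k=4: TTTT vs TTGG ✗; k=5: ATTTT vs TTGGG ✗; k=6: AATTTT vs TTGGGT ✗; k=7: CAATTTT vs TTGGGTC ✗; k=8: ACAATTTT vs TTGGGTCG ✗.
Perfect overlaps at k = 1, 2; the largest is 2.

Longest perfect overlap: 2 complementary base pairs; below the dimer-risk threshold (threshold 3).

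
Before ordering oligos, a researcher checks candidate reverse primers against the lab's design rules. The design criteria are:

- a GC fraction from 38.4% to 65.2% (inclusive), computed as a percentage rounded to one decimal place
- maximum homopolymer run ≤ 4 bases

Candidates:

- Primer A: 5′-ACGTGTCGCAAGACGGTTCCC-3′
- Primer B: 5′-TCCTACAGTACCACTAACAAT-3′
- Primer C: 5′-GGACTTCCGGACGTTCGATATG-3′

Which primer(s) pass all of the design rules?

Primer A (21 nt, A=4 T=4 G=6 C=7): GC 13/21 = 61.9% ✓; longest run = 3 ✓ — passes.
Primer B (21 nt, A=8 T=5 G=1 C=7): GC 8/21 = 38.1%, outside 38.4–65.2% ✗; longest run = 2 ✓ — fails.
Primer C (22 nt, A=4 T=6 G=7 C=5): GC 12/22 = 54.5% ✓; longest run = 2 ✓ — passes.

Primer A and Primer C.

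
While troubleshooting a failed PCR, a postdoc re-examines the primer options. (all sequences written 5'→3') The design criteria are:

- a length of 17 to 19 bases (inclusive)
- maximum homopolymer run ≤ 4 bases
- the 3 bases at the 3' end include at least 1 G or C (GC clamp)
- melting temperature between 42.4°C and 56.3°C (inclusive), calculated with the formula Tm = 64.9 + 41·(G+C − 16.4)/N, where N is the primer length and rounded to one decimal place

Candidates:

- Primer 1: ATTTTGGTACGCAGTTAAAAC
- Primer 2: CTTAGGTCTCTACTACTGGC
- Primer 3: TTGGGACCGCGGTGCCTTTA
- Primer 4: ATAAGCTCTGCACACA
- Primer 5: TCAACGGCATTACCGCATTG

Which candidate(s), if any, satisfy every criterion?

Primer 1 (21 nt, A=7 T=7 G=4 C=3): length 21, outside 17–19 ✗; longest run = 4 ✓; 3' end AAC has 1 G/C ✓; Tm = 64.9 + 41·(7 − 16.4)/21 = 46.5°C ✓ — fails.
Primer 2 (20 nt, A=3 T=7 G=4 C=6): length 20, outside 17–19 ✗; longest run = 2 ✓; 3' end GGC has 3 G/C ✓; Tm = 64.9 + 41·(10 − 16.4)/20 = 51.8°C ✓ — fails.
Primer 3 (20 nt, A=2 T=6 G=7 C=5): length 20, outside 17–19 ✗; longest run = 3 ✓; 3' end TTA has 0 G/C, need ≥1 ✗; Tm = 64.9 + 41·(12 − 16.4)/20 = 55.9°C ✓ — fails.
Primer 4 (16 nt, A=6 T=3 G=2 C=5): length 16, outside 17–19 ✗; longest run = 2 ✓; 3' end ACA has 1 G/C ✓; Tm = 64.9 + 41·(7 − 16.4)/16 = 40.8°C, outside 42.4–56.3°C ✗ — fails.
Primer 5 (20 nt, A=5 T=5 G=4 C=6): length 20, outside 17–19 ✗; longest run = 2 ✓; 3' end TTG has 1 G/C ✓; Tm = 64.9 + 41·(10 − 16.4)/20 = 51.8°C ✓ — fails.

None of the candidates satisfy all criteria.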